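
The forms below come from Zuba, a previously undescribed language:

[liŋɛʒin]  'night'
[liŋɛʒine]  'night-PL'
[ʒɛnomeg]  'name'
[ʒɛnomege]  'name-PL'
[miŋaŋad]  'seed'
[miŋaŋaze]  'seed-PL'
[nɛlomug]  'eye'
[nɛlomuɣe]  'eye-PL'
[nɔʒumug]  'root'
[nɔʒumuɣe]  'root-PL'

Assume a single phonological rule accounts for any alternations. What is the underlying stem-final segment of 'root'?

'root' shows [g] ~ [ɣ] at the end of the stem ([nɔʒumug] vs [nɔʒumuɣe]).
But 'name' keeps [g] in both environments ([ʒɛnomeg], [ʒɛnomege]), so there is no rule changing /g/ to [ɣ] before the PL suffix.
The underlying segment must be /ɣ/; voiced fricatives become stops word-finally, yielding [g] there.

/ɣ/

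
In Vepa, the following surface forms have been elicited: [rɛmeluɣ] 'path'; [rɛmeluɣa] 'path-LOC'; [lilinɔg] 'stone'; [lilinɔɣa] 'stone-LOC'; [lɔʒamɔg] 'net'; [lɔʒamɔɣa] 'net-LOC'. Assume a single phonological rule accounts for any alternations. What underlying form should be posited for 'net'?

/lɔʒamɔg/

The stem for 'net' ends in [g] in [lɔʒamɔg] but [ɣ] in [lɔʒamɔɣa].
But 'path' keeps [ɣ] in both environments ([rɛmeluɣ], [rɛmeluɣa]), so there is no rule changing /ɣ/ to [g] in isolation.
Therefore /g/ is basic and [ɣ] is derived by intervocalic spirantization (voiced stops become fricatives between vowels).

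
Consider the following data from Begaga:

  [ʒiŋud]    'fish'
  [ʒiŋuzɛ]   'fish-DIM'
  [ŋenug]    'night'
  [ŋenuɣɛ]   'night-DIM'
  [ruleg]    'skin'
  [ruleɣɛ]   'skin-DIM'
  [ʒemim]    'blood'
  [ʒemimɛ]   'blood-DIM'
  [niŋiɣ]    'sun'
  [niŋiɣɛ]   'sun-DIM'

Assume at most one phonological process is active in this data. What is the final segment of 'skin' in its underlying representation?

The stem for 'skin' ends in [g] in [ruleg] but [ɣ] in [ruleɣɛ].
If /ɣ/ were underlying and a rule turned it into [g] in isolation, 'sun' would also alternate; but it has [ɣ] in both [niŋiɣ] and [niŋiɣɛ].
The alternation reflects intervocalic spirantization: voiced stops become fricatives between vowels. /g/ is underlying.

/g/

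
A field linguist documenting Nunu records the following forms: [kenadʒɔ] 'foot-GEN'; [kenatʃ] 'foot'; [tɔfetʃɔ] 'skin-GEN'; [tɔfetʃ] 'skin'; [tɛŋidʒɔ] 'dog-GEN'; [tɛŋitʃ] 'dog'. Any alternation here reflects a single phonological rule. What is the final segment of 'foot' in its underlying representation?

In [kenadʒɔ] and [kenatʃ] the final segment of 'foot' alternates: [dʒ] ~ [tʃ].
The stem 'skin' ([tɔfetʃɔ], [tɔfetʃ]) shows [tʃ] unchanged in both environments, so [tʃ] cannot be basic with [dʒ] derived before the GEN suffix.
The underlying segment must be /dʒ/; voiced obstruents become voiceless word-finally, yielding [tʃ] there.

/dʒ/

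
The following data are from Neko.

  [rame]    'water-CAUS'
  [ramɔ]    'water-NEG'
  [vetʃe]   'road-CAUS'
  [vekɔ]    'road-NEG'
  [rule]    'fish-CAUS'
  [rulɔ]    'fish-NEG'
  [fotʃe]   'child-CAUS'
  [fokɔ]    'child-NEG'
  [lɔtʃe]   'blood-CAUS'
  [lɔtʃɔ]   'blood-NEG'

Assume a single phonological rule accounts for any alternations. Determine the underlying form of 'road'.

The root 'road' surfaces as [vetʃe] and [vekɔ], with a stem-final [tʃ] ~ [k] alternation.
Compare 'blood', with invariant [tʃ] in [lɔtʃe] and [lɔtʃɔ]: an analysis with underlying /tʃ/ and a rule producing [k] before the NEG suffix would wrongly predict alternation here too.
The underlying segment must be /k/; /k/ becomes palato-alveolar [tʃ] before a front vowel, yielding [tʃ] there.
Hence 'road' is /vek/ underlyingly.

/vek/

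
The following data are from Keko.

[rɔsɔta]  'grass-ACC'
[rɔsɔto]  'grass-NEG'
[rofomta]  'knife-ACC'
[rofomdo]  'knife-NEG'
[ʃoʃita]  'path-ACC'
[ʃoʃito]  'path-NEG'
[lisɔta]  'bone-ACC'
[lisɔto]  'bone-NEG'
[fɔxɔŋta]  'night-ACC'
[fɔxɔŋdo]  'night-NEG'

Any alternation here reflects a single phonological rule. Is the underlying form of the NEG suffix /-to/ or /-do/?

The NEG suffix surfaces as [-do] and [-to], depending on the final segment of the stem.
The ACC suffix, which begins with [t], is invariant after every stem; so [t] is not altered by any rule here.
So the underlying form is /-do/, and voiced stops become voiceless after a vowel.

/-do/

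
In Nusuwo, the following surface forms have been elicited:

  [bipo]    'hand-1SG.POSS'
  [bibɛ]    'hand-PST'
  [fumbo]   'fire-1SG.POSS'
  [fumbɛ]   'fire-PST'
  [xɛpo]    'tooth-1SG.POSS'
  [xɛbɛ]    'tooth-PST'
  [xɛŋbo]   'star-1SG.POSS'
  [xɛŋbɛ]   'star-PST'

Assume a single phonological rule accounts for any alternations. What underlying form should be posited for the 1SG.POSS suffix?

The 1SG.POSS suffix surfaces as [-bo] and [-po], depending on the final segment of the stem.
By contrast the PST suffix keeps its initial [b] throughout — that segment must be underlying.
So the underlying form is /-po/, and voiceless stops become voiced after a nasal.

/-po/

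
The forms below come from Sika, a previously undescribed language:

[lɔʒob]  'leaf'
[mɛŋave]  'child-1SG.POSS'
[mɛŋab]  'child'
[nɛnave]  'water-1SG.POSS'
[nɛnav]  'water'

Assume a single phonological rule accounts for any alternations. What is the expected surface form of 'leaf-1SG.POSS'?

The stem for 'child' ends in [v] in [mɛŋave] but [b] in [mɛŋab].
Compare 'water', with invariant [v] in [nɛnave] and [nɛnav]: an analysis with underlying /v/ and a rule producing [b] in isolation would wrongly predict alternation here too.
Therefore /b/ is basic and [v] is derived by intervocalic spirantization (voiced stops become fricatives between vowels).
The one attested form of 'leaf', [lɔʒob], shows underlying /lɔʒob/. Applying the same rule between vowels gives [lɔʒove].

[lɔʒove]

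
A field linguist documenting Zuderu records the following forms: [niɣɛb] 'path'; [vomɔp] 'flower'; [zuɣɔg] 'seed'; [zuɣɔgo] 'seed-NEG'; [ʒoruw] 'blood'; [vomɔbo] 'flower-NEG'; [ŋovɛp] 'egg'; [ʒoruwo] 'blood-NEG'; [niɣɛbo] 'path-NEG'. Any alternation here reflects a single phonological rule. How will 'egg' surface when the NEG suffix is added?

The stem for 'flower' ends in [p] in [vomɔp] but [b] in [vomɔbo].
But 'path' keeps [b] in both environments ([niɣɛb], [niɣɛbo]), so there is no rule changing /b/ to [p] in isolation.
The alternation reflects intervocalic voicing: voiceless stops become voiced between vowels. /p/ is underlying.
The one attested form of 'egg', [ŋovɛp], shows underlying /ŋovɛp/. Applying the same rule between vowels gives [ŋovɛbo].

[ŋovɛbo]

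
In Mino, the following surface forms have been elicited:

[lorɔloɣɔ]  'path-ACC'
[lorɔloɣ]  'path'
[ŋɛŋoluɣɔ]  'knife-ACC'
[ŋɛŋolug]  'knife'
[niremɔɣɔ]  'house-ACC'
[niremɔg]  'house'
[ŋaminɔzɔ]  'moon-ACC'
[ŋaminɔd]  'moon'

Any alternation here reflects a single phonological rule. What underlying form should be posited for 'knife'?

/ŋɛŋolug/

The stem for 'knife' ends in [ɣ] in [ŋɛŋoluɣɔ] but [g] in [ŋɛŋolug].
If /ɣ/ were underlying and a rule turned it into [g] in isolation, 'path' would also alternate; but it has [ɣ] in both [lorɔloɣɔ] and [lorɔloɣ].
The underlying segment must be /g/; voiced stops become fricatives between vowels, yielding [ɣ] there.
So 'knife' = /ŋɛŋolug/.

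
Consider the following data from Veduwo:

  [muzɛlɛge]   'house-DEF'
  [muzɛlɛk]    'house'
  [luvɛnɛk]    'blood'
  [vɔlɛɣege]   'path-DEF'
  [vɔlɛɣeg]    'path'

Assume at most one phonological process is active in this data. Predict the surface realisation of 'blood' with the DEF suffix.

The root 'house' surfaces as [muzɛlɛge] and [muzɛlɛk], with a stem-final [g] ~ [k] alternation.
The stem 'path' ([vɔlɛɣege], [vɔlɛɣeg]) shows [g] unchanged in both environments, so [g] cannot be basic with [k] derived in isolation.
Therefore /k/ is basic and [g] is derived by intervocalic voicing (voiceless stops become voiced between vowels).
From [luvɛnɛk] the stem 'blood' is /luvɛnɛk/; between vowels this yields [luvɛnɛge].

[luvɛnɛge]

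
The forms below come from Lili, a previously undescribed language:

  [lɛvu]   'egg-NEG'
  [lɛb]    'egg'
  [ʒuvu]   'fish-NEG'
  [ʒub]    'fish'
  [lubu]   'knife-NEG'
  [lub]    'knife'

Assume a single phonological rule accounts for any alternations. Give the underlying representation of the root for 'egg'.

/lɛv/

'egg' shows [v] ~ [b] at the end of the stem ([lɛvu] vs [lɛb]).
If /b/ were underlying and a rule turned it into [v] before the NEG suffix, 'knife' would also alternate; but it has [b] in both [lubu] and [lub].
So /v/ is underlying, and a rule of word-final hardening — voiced fricatives become stops word-finally — gives [b].
The underlying form of 'egg' is therefore /lɛv/.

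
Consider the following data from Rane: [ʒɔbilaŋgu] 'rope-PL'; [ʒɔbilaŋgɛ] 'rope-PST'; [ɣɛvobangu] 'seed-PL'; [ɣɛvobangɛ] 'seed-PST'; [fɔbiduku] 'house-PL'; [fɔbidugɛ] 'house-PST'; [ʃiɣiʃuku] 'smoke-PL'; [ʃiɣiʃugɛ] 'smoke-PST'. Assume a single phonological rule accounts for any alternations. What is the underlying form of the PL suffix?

The PL morpheme has two allomorphs, [-gu] and [-ku].
The PST suffix, which begins with [g], is invariant after every stem; so [g] is not altered by any rule here.
The PL suffix is therefore /-ku/ underlyingly, with post-nasal voicing: voiceless stops become voiced after a nasal.

/-ku/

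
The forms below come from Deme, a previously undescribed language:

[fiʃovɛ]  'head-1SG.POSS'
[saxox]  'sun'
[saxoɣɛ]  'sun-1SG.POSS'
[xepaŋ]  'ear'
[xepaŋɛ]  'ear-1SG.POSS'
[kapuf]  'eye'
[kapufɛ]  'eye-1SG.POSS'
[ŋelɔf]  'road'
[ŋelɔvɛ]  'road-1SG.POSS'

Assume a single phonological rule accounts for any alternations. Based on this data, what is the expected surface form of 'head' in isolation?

[fiʃof]

The stem for 'road' ends in [f] in [ŋelɔf] but [v] in [ŋelɔvɛ].
But 'eye' keeps [f] in both environments ([kapuf], [kapufɛ]), so there is no rule changing /f/ to [v] before the 1SG.POSS suffix.
So /v/ is underlying, and a rule of word-final obstruent devoicing — voiced obstruents become voiceless word-finally — gives [f].
From [fiʃovɛ] the stem 'head' is /fiʃov/; word-finally this yields [fiʃof].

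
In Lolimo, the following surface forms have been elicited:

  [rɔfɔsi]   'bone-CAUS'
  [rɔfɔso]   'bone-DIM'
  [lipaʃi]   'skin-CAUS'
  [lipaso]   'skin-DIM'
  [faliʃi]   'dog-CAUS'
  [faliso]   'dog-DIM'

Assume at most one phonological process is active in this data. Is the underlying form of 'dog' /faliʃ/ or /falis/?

/faliʃ/

The stem for 'dog' ends in [ʃ] in [faliʃi] but [s] in [faliso].
But 'bone' keeps [s] in both environments ([rɔfɔsi], [rɔfɔso]), so there is no rule changing /s/ to [ʃ] before the CAUS suffix.
Therefore /ʃ/ is basic and [s] is derived by depalatalization (palato-alveolar /ʃ/ becomes [s] when no front vowel follows).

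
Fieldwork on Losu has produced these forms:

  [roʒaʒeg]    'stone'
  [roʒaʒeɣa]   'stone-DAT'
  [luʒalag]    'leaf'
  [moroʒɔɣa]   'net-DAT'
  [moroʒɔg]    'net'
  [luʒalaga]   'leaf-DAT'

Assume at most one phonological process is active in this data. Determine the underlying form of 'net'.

The root 'net' surfaces as [moroʒɔg] and [moroʒɔɣa], with a stem-final [g] ~ [ɣ] alternation.
If /g/ were underlying and a rule turned it into [ɣ] before the DAT suffix, 'leaf' would also alternate; but it has [g] in both [luʒalag] and [luʒalaga].
The underlying segment must be /ɣ/; voiced fricatives become stops word-finally, yielding [g] there.

/moroʒɔɣ/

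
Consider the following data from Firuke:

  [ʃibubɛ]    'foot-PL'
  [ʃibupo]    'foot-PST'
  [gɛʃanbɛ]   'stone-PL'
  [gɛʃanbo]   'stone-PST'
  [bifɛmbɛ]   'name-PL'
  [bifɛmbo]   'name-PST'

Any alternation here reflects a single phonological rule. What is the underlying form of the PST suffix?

/-po/

The PST morpheme has two allomorphs, [-bo] and [-po].
By contrast the PL suffix keeps its initial [b] throughout — that segment must be underlying.
So the underlying form is /-po/, and voiceless stops become voiced after a nasal.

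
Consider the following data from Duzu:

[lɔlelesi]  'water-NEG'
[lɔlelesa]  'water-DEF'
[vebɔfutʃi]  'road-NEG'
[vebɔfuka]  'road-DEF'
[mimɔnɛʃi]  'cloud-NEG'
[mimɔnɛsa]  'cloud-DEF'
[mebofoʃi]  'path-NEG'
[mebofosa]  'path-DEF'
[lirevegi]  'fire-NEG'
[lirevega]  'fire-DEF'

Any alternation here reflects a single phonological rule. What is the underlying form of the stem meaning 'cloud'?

/mimɔnɛʃ/

The root 'cloud' surfaces as [mimɔnɛʃi] and [mimɔnɛsa], with a stem-final [ʃ] ~ [s] alternation.
If /s/ were underlying and a rule turned it into [ʃ] before the NEG suffix, 'water' would also alternate; but it has [s] in both [lɔlelesi] and [lɔlelesa].
Therefore /ʃ/ is basic and [s] is derived by depalatalization (palato-alveolar /tʃ/ and /ʃ/ become [k] and [s] when no front vowel follows).
So 'cloud' = /mimɔnɛʃ/.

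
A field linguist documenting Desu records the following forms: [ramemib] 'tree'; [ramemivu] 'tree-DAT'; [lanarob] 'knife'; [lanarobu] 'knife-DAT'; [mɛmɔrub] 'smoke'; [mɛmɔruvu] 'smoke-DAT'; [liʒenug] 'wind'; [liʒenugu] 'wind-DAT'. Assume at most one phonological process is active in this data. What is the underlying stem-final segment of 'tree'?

/v/

The stem for 'tree' ends in [b] in [ramemib] but [v] in [ramemivu].
But 'knife' keeps [b] in both environments ([lanarob], [lanarobu]), so there is no rule changing /b/ to [v] before the DAT suffix.
The alternation reflects word-final hardening: voiced fricatives become stops word-finally. /v/ is underlying.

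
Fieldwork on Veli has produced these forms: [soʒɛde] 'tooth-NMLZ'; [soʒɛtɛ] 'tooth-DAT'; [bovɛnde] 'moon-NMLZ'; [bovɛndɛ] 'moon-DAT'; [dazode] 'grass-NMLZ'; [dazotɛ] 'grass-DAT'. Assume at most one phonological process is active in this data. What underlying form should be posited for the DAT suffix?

/-tɛ/

The DAT morpheme has two allomorphs, [-dɛ] and [-tɛ].
The NMLZ suffix, which begins with [d], is invariant after every stem; so [d] is not altered by any rule here.
So the underlying form is /-tɛ/, and voiceless stops become voiced after a nasal.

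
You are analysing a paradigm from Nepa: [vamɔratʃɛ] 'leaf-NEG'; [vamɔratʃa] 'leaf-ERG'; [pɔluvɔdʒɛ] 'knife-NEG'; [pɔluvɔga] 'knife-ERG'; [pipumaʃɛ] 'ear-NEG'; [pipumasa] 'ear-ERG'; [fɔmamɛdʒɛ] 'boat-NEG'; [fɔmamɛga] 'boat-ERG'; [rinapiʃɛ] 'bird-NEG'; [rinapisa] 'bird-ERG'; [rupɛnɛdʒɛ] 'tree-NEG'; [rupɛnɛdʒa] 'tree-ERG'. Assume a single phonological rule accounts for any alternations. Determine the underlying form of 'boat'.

In [fɔmamɛdʒɛ] and [fɔmamɛga] the final segment of 'boat' alternates: [dʒ] ~ [g].
Compare 'tree', with invariant [dʒ] in [rupɛnɛdʒɛ] and [rupɛnɛdʒa]: an analysis with underlying /dʒ/ and a rule producing [g] before the ERG suffix would wrongly predict alternation here too.
The alternation reflects palatalization before a front vowel: /g/ and /s/ become palato-alveolar [dʒ] and [ʃ] before a front vowel. /g/ is underlying.
So 'boat' = /fɔmamɛg/.

/fɔmamɛg/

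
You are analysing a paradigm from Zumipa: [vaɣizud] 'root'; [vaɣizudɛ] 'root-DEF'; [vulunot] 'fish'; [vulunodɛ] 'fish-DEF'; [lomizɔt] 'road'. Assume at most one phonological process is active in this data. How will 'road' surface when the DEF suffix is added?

'fish' shows [t] ~ [d] at the end of the stem ([vulunot] vs [vulunodɛ]).
But 'root' keeps [d] in both environments ([vaɣizud], [vaɣizudɛ]), so there is no rule changing /d/ to [t] in isolation.
So /t/ is underlying, and a rule of intervocalic voicing — voiceless stops become voiced between vowels — gives [d].
The one attested form of 'road', [lomizɔt], shows underlying /lomizɔt/. Applying the same rule between vowels gives [lomizɔdɛ].

[lomizɔdɛ]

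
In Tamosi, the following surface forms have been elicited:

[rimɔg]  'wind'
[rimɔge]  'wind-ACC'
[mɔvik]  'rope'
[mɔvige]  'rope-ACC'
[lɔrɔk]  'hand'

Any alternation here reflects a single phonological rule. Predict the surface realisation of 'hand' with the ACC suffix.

The root 'rope' surfaces as [mɔvik] and [mɔvige], with a stem-final [k] ~ [g] alternation.
The stem 'wind' ([rimɔg], [rimɔge]) shows [g] unchanged in both environments, so [g] cannot be basic with [k] derived in isolation.
Therefore /k/ is basic and [g] is derived by intervocalic voicing (voiceless stops become voiced between vowels).
The one attested form of 'hand', [lɔrɔk], shows underlying /lɔrɔk/. Applying the same rule between vowels gives [lɔrɔge].

[lɔrɔge]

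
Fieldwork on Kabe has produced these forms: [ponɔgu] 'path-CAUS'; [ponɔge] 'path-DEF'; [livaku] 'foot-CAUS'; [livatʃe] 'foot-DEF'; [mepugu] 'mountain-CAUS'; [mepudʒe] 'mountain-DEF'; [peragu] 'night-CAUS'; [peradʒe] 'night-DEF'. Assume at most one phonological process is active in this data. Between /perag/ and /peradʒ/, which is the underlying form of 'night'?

/peradʒ/

The stem for 'night' ends in [g] in [peragu] but [dʒ] in [peradʒe].
If /g/ were underlying and a rule turned it into [dʒ] before the DEF suffix, 'path' would also alternate; but it has [g] in both [ponɔgu] and [ponɔge].
The alternation reflects depalatalization: palato-alveolar /tʃ/ and /dʒ/ become [k] and [g] when no front vowel follows. /dʒ/ is underlying.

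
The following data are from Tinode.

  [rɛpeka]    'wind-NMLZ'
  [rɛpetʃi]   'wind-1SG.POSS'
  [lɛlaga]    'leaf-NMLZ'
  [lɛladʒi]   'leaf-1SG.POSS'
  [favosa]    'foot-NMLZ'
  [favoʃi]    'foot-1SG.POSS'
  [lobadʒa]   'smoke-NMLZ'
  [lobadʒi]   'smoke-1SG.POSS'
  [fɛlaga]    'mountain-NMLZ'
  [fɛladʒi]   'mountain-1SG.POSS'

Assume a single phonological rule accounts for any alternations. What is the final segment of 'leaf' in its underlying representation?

/g/

The stem for 'leaf' ends in [g] in [lɛlaga] but [dʒ] in [lɛladʒi].
Compare 'smoke', with invariant [dʒ] in [lobadʒa] and [lobadʒi]: an analysis with underlying /dʒ/ and a rule producing [g] before the NMLZ suffix would wrongly predict alternation here too.
The underlying segment must be /g/; /k/, /g/ and /s/ become palato-alveolar [tʃ], [dʒ] and [ʃ] before a front vowel, yielding [dʒ] there.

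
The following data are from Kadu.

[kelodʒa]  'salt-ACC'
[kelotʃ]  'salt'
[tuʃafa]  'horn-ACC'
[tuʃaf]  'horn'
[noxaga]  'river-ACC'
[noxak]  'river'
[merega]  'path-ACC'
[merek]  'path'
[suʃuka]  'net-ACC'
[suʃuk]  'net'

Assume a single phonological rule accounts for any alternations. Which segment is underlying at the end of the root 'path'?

In [merega] and [merek] the final segment of 'path' alternates: [g] ~ [k].
The stem 'net' ([suʃuka], [suʃuk]) shows [k] unchanged in both environments, so [k] cannot be basic with [g] derived before the ACC suffix.
The alternation reflects word-final obstruent devoicing: voiced obstruents become voiceless word-finally. /g/ is underlying.

/g/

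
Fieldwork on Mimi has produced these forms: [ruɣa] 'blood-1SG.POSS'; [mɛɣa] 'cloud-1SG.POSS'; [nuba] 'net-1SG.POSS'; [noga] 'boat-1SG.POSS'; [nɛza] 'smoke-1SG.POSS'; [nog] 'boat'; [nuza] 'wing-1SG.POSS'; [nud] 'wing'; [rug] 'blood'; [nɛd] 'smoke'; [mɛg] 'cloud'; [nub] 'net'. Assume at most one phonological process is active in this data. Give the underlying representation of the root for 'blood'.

/ruɣ/

'blood' shows [ɣ] ~ [g] at the end of the stem ([ruɣa] vs [rug]).
If /g/ were underlying and a rule turned it into [ɣ] before the 1SG.POSS suffix, 'boat' would also alternate; but it has [g] in both [noga] and [nog].
The underlying segment must be /ɣ/; voiced fricatives become stops word-finally, yielding [g] there.
The underlying form of 'blood' is therefore /ruɣ/.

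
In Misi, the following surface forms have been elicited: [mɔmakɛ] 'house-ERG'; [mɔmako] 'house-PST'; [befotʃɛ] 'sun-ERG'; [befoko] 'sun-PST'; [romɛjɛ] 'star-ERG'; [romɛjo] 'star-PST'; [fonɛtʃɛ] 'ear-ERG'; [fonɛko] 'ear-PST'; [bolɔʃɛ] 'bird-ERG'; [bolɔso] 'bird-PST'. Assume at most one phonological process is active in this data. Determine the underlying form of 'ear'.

The stem for 'ear' ends in [tʃ] in [fonɛtʃɛ] but [k] in [fonɛko].
Compare 'house', with invariant [k] in [mɔmakɛ] and [mɔmako]: an analysis with underlying /k/ and a rule producing [tʃ] before the ERG suffix would wrongly predict alternation here too.
The alternation reflects depalatalization: palato-alveolar /tʃ/ and /ʃ/ become [k] and [s] when no front vowel follows. /tʃ/ is underlying.

/fonɛtʃ/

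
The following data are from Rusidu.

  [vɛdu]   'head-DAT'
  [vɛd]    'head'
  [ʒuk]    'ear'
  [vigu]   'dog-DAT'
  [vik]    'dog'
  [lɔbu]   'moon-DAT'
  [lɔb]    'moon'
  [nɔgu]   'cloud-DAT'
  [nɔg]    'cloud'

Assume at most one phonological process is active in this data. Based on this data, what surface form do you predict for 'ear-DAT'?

'dog' shows [g] ~ [k] at the end of the stem ([vigu] vs [vik]).
The stem 'cloud' ([nɔgu], [nɔg]) shows [g] unchanged in both environments, so [g] cannot be basic with [k] derived in isolation.
Therefore /k/ is basic and [g] is derived by intervocalic voicing (voiceless stops become voiced between vowels).
From [ʒuk] the stem 'ear' is /ʒuk/; between vowels this yields [ʒugu].

[ʒugu]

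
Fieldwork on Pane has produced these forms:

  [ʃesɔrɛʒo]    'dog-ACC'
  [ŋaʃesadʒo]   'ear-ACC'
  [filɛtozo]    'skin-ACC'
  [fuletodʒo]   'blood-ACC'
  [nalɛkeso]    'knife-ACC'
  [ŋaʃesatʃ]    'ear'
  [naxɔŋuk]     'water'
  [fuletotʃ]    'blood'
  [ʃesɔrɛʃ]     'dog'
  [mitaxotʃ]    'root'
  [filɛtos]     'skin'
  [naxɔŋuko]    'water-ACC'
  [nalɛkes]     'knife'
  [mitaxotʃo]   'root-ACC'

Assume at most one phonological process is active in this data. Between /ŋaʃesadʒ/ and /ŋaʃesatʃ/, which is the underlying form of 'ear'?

/ŋaʃesadʒ/

In [ŋaʃesadʒo] and [ŋaʃesatʃ] the final segment of 'ear' alternates: [dʒ] ~ [tʃ].
Compare 'root', with invariant [tʃ] in [mitaxotʃo] and [mitaxotʃ]: an analysis with underlying /tʃ/ and a rule producing [dʒ] before the ACC suffix would wrongly predict alternation here too.
Therefore /dʒ/ is basic and [tʃ] is derived by word-final obstruent devoicing (voiced obstruents become voiceless word-finally).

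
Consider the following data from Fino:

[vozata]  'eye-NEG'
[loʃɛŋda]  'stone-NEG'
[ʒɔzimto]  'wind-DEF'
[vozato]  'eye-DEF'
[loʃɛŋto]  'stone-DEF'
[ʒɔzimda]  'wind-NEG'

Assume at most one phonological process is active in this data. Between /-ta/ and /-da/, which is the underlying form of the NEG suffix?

The NEG morpheme has two allomorphs, [-da] and [-ta].
By contrast the DEF suffix keeps its initial [t] throughout — that segment must be underlying.
So the underlying form is /-da/, and voiced stops become voiceless after a vowel.

/-da/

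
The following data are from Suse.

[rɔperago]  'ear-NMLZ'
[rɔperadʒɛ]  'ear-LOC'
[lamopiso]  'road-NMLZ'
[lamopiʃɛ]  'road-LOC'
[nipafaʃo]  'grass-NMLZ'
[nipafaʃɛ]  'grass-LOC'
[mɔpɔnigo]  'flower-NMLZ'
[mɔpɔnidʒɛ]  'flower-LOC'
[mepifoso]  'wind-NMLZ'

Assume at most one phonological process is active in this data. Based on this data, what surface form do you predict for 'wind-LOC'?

[mepifoʃɛ]

In [lamopiso] and [lamopiʃɛ] the final segment of 'road' alternates: [s] ~ [ʃ].
If /ʃ/ were underlying and a rule turned it into [s] before the NMLZ suffix, 'grass' would also alternate; but it has [ʃ] in both [nipafaʃo] and [nipafaʃɛ].
The underlying segment must be /s/; /g/ and /s/ become palato-alveolar [dʒ] and [ʃ] before a front vowel, yielding [ʃ] there.
The one attested form of 'wind', [mepifoso], shows underlying /mepifos/. Applying the same rule before a front vowel gives [mepifoʃɛ].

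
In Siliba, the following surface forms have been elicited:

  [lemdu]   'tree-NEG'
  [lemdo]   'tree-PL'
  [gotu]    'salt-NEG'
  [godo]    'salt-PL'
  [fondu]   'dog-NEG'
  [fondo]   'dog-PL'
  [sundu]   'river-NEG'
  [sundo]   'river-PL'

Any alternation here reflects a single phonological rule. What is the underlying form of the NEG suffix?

The NEG morpheme has two allomorphs, [-du] and [-tu].
The PL suffix, which begins with [d], is invariant after every stem; so [d] is not altered by any rule here.
The NEG suffix is therefore /-tu/ underlyingly, with post-nasal voicing: voiceless stops become voiced after a nasal.

/-tu/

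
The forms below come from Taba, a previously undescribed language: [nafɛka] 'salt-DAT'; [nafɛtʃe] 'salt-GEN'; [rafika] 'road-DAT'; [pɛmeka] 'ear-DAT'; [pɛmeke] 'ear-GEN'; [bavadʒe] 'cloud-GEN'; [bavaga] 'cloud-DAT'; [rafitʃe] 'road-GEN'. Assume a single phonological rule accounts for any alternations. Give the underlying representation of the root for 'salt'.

'salt' shows [tʃ] ~ [k] at the end of the stem ([nafɛtʃe] vs [nafɛka]).
But 'ear' keeps [k] in both environments ([pɛmeke], [pɛmeka]), so there is no rule changing /k/ to [tʃ] before the GEN suffix.
The alternation reflects depalatalization: palato-alveolar /tʃ/ and /dʒ/ become [k] and [g] when no front vowel follows. /tʃ/ is underlying.
The underlying form of 'salt' is therefore /nafɛtʃ/.

/nafɛtʃ/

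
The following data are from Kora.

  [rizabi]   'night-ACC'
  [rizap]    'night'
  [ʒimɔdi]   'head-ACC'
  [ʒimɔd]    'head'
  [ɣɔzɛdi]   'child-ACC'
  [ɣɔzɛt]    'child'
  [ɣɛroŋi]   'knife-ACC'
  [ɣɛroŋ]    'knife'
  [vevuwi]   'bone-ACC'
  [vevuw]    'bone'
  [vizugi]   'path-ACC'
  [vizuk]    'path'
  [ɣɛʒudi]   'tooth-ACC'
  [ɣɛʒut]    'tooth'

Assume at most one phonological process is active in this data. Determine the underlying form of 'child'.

In [ɣɔzɛdi] and [ɣɔzɛt] the final segment of 'child' alternates: [d] ~ [t].
The stem 'head' ([ʒimɔdi], [ʒimɔd]) shows [d] unchanged in both environments, so [d] cannot be basic with [t] derived in isolation.
Therefore /t/ is basic and [d] is derived by intervocalic voicing (voiceless stops become voiced between vowels).

/ɣɔzɛt/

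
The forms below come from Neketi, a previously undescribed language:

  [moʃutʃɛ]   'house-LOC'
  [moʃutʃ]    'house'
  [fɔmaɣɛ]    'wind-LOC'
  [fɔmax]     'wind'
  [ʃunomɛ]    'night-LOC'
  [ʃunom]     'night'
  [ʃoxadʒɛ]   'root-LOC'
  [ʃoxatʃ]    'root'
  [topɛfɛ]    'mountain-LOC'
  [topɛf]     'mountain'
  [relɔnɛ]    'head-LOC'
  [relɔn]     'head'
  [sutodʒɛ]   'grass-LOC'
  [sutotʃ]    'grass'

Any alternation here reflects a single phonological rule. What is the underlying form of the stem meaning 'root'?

The root 'root' surfaces as [ʃoxadʒɛ] and [ʃoxatʃ], with a stem-final [dʒ] ~ [tʃ] alternation.
But 'house' keeps [tʃ] in both environments ([moʃutʃɛ], [moʃutʃ]), so there is no rule changing /tʃ/ to [dʒ] before the LOC suffix.
The underlying segment must be /dʒ/; voiced obstruents become voiceless word-finally, yielding [tʃ] there.

/ʃoxadʒ/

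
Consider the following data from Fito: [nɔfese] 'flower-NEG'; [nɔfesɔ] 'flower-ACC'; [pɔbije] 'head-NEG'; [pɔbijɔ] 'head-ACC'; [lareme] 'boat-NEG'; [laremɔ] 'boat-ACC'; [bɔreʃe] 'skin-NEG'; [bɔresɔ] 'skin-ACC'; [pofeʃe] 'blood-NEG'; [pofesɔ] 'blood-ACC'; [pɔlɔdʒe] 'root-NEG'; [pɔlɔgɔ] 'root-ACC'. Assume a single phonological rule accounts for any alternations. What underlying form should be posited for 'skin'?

/bɔreʃ/

The stem for 'skin' ends in [ʃ] in [bɔreʃe] but [s] in [bɔresɔ].
But 'flower' keeps [s] in both environments ([nɔfese], [nɔfesɔ]), so there is no rule changing /s/ to [ʃ] before the NEG suffix.
So /ʃ/ is underlying, and a rule of depalatalization — palato-alveolar /dʒ/ and /ʃ/ become [g] and [s] when no front vowel follows — gives [s].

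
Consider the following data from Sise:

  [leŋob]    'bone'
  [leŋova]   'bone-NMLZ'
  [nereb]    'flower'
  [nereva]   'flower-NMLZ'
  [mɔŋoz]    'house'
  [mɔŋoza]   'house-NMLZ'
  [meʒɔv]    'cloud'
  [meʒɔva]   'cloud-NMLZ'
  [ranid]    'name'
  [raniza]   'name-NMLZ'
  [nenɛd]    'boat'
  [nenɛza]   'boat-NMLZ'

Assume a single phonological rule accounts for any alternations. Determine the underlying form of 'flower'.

/nereb/

In [nereb] and [nereva] the final segment of 'flower' alternates: [b] ~ [v].
But 'cloud' keeps [v] in both environments ([meʒɔv], [meʒɔva]), so there is no rule changing /v/ to [b] in isolation.
The alternation reflects intervocalic spirantization: voiced stops become fricatives between vowels. /b/ is underlying.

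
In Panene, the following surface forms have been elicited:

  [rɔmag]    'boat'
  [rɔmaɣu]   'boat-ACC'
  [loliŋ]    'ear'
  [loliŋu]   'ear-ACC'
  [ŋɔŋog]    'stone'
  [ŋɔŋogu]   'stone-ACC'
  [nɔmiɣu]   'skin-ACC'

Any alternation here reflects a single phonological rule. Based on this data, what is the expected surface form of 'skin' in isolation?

In [rɔmag] and [rɔmaɣu] the final segment of 'boat' alternates: [g] ~ [ɣ].
If /g/ were underlying and a rule turned it into [ɣ] before the ACC suffix, 'stone' would also alternate; but it has [g] in both [ŋɔŋog] and [ŋɔŋogu].
The underlying segment must be /ɣ/; voiced fricatives become stops word-finally, yielding [g] there.
The one attested form of 'skin', [nɔmiɣu], shows underlying /nɔmiɣ/. Applying the same rule word-finally gives [nɔmig].

[nɔmig]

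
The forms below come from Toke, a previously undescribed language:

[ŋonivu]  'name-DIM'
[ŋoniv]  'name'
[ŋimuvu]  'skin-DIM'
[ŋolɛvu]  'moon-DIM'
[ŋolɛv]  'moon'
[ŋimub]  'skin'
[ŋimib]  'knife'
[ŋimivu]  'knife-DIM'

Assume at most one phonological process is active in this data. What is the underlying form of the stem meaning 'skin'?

/ŋimub/

'skin' shows [v] ~ [b] at the end of the stem ([ŋimuvu] vs [ŋimub]).
But 'moon' keeps [v] in both environments ([ŋolɛvu], [ŋolɛv]), so there is no rule changing /v/ to [b] in isolation.
Therefore /b/ is basic and [v] is derived by intervocalic spirantization (voiced stops become fricatives between vowels).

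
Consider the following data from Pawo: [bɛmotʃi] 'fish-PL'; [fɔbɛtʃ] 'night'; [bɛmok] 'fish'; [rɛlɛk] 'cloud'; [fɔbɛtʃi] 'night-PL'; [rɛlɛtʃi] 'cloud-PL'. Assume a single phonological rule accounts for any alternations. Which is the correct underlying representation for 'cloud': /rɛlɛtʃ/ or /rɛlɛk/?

In [rɛlɛtʃi] and [rɛlɛk] the final segment of 'cloud' alternates: [tʃ] ~ [k].
The stem 'night' ([fɔbɛtʃi], [fɔbɛtʃ]) shows [tʃ] unchanged in both environments, so [tʃ] cannot be basic with [k] derived in isolation.
So /k/ is underlying, and a rule of palatalization before a front vowel — /k/ becomes palato-alveolar [tʃ] before a front vowel — gives [tʃ].

/rɛlɛk/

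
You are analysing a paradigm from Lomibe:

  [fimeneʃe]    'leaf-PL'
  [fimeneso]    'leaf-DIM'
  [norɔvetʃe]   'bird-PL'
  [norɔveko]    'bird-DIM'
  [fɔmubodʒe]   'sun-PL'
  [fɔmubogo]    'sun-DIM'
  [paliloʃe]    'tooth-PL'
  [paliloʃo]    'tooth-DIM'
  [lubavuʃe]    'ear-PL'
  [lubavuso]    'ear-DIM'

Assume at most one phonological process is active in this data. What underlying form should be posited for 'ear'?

'ear' shows [ʃ] ~ [s] at the end of the stem ([lubavuʃe] vs [lubavuso]).
But 'tooth' keeps [ʃ] in both environments ([paliloʃe], [paliloʃo]), so there is no rule changing /ʃ/ to [s] before the DIM suffix.
So /s/ is underlying, and a rule of palatalization before a front vowel — /k/, /g/ and /s/ become palato-alveolar [tʃ], [dʒ] and [ʃ] before a front vowel — gives [ʃ].
So 'ear' = /lubavus/.

/lubavus/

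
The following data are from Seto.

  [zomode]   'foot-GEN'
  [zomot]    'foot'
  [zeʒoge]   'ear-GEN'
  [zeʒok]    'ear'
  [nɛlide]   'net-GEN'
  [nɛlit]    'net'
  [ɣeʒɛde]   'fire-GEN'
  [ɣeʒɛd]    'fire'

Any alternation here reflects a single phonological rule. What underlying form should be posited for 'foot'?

/zomot/

'foot' shows [d] ~ [t] at the end of the stem ([zomode] vs [zomot]).
But 'fire' keeps [d] in both environments ([ɣeʒɛde], [ɣeʒɛd]), so there is no rule changing /d/ to [t] in isolation.
The alternation reflects intervocalic voicing: voiceless stops become voiced between vowels. /t/ is underlying.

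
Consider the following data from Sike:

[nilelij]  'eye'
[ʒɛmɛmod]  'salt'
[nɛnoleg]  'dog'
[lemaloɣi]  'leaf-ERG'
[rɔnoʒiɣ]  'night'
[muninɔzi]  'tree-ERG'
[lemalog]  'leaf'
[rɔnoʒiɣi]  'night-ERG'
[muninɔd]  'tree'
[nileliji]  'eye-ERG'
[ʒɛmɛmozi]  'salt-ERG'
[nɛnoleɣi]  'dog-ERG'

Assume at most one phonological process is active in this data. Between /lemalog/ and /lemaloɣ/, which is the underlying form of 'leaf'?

'leaf' shows [g] ~ [ɣ] at the end of the stem ([lemalog] vs [lemaloɣi]).
If /ɣ/ were underlying and a rule turned it into [g] in isolation, 'night' would also alternate; but it has [ɣ] in both [rɔnoʒiɣ] and [rɔnoʒiɣi].
The alternation reflects intervocalic spirantization: voiced stops become fricatives between vowels. /g/ is underlying.

/lemalog/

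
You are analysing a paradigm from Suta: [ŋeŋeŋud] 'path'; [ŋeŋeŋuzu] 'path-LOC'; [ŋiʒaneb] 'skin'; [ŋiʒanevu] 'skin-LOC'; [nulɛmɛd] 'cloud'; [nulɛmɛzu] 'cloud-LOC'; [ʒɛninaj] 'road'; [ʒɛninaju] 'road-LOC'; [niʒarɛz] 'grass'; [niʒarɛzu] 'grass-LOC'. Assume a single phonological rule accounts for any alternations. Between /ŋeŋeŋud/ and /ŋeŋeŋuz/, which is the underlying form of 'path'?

/ŋeŋeŋud/

The root 'path' surfaces as [ŋeŋeŋud] and [ŋeŋeŋuzu], with a stem-final [d] ~ [z] alternation.
If /z/ were underlying and a rule turned it into [d] in isolation, 'grass' would also alternate; but it has [z] in both [niʒarɛz] and [niʒarɛzu].
So /d/ is underlying, and a rule of intervocalic spirantization — voiced stops become fricatives between vowels — gives [z].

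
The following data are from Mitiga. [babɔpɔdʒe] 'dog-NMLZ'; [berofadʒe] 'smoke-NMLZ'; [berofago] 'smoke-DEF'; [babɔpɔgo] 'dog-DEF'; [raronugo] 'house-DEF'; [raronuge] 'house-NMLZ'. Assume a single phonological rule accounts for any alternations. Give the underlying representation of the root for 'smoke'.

/berofadʒ/

The root 'smoke' surfaces as [berofadʒe] and [berofago], with a stem-final [dʒ] ~ [g] alternation.
But 'house' keeps [g] in both environments ([raronuge], [raronugo]), so there is no rule changing /g/ to [dʒ] before the NMLZ suffix.
So /dʒ/ is underlying, and a rule of depalatalization — palato-alveolar /dʒ/ becomes [g] when no front vowel follows — gives [g].
Hence 'smoke' is /berofadʒ/ underlyingly.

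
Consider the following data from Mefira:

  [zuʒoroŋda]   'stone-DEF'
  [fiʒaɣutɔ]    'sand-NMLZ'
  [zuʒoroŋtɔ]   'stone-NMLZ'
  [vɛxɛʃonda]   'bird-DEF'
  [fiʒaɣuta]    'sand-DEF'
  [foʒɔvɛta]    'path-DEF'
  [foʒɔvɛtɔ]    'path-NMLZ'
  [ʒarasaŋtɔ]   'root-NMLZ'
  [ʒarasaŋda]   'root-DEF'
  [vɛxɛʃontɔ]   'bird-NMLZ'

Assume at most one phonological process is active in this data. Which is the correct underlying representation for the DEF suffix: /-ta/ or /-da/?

/-da/

The DEF suffix surfaces as [-da] and [-ta], depending on the final segment of the stem.
The NMLZ suffix, which begins with [t], is invariant after every stem; so [t] is not altered by any rule here.
The DEF suffix is therefore /-da/ underlyingly, with post-vocalic devoicing: voiced stops become voiceless after a vowel.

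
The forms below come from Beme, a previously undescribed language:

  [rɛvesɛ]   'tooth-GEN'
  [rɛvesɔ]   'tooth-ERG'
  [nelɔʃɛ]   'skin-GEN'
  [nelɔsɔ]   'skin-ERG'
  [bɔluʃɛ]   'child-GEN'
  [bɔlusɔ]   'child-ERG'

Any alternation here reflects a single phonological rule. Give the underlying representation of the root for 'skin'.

/nelɔʃ/

The root 'skin' surfaces as [nelɔʃɛ] and [nelɔsɔ], with a stem-final [ʃ] ~ [s] alternation.
The stem 'tooth' ([rɛvesɛ], [rɛvesɔ]) shows [s] unchanged in both environments, so [s] cannot be basic with [ʃ] derived before the GEN suffix.
The underlying segment must be /ʃ/; palato-alveolar /ʃ/ becomes [s] when no front vowel follows, yielding [s] there.
Hence 'skin' is /nelɔʃ/ underlyingly.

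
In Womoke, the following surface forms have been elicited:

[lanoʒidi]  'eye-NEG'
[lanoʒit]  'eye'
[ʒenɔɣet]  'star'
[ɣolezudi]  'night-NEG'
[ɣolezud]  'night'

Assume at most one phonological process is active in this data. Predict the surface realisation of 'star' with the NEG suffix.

[ʒenɔɣedi]

'eye' shows [d] ~ [t] at the end of the stem ([lanoʒidi] vs [lanoʒit]).
Compare 'night', with invariant [d] in [ɣolezudi] and [ɣolezud]: an analysis with underlying /d/ and a rule producing [t] in isolation would wrongly predict alternation here too.
The alternation reflects intervocalic voicing: voiceless stops become voiced between vowels. /t/ is underlying.
From [ʒenɔɣet] the stem 'star' is /ʒenɔɣet/; between vowels this yields [ʒenɔɣedi].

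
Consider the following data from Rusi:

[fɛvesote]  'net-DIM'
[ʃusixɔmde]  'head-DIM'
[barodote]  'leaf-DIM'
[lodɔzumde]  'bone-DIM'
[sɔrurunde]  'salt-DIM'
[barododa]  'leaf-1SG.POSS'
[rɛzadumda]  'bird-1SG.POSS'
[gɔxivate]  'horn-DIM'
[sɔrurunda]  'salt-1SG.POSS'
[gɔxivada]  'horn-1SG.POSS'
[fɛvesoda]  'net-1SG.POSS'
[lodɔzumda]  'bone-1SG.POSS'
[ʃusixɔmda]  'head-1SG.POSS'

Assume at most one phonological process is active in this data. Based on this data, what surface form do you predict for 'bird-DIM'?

[rɛzadumde]

The DIM morpheme has two allomorphs, [-de] and [-te].
The 1SG.POSS suffix, which begins with [d], is invariant after every stem; so [d] is not altered by any rule here.
So the underlying form is /-te/, and voiceless stops become voiced after a nasal.
After 'bird', which ends in a nasal, the suffix surfaces as [-de], giving [rɛzadumde].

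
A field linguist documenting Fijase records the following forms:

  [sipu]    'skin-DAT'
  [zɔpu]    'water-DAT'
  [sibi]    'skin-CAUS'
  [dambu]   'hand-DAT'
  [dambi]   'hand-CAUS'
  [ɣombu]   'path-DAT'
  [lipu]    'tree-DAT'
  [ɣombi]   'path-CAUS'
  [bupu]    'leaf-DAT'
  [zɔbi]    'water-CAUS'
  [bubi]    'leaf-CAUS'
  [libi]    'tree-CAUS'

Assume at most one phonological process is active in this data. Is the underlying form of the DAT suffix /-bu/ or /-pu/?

The DAT morpheme has two allomorphs, [-bu] and [-pu].
The CAUS suffix, which begins with [b], is invariant after every stem; so [b] is not altered by any rule here.
The DAT suffix is therefore /-pu/ underlyingly, with post-nasal voicing: voiceless stops become voiced after a nasal.

/-pu/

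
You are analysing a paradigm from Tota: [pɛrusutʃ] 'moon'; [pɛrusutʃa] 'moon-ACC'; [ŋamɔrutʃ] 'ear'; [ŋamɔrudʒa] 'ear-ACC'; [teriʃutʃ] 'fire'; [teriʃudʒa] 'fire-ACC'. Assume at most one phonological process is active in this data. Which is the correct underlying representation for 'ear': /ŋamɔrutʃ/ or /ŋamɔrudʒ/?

/ŋamɔrudʒ/

'ear' shows [tʃ] ~ [dʒ] at the end of the stem ([ŋamɔrutʃ] vs [ŋamɔrudʒa]).
The stem 'moon' ([pɛrusutʃ], [pɛrusutʃa]) shows [tʃ] unchanged in both environments, so [tʃ] cannot be basic with [dʒ] derived before the ACC suffix.
Therefore /dʒ/ is basic and [tʃ] is derived by word-final obstruent devoicing (voiced obstruents become voiceless word-finally).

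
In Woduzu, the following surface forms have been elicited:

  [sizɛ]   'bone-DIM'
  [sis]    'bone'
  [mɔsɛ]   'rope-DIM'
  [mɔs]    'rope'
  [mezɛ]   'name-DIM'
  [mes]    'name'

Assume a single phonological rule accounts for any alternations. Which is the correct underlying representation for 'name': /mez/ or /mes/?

/mez/

The stem for 'name' ends in [z] in [mezɛ] but [s] in [mes].
But 'rope' keeps [s] in both environments ([mɔsɛ], [mɔs]), so there is no rule changing /s/ to [z] before the DIM suffix.
The underlying segment must be /z/; voiced obstruents become voiceless word-finally, yielding [s] there.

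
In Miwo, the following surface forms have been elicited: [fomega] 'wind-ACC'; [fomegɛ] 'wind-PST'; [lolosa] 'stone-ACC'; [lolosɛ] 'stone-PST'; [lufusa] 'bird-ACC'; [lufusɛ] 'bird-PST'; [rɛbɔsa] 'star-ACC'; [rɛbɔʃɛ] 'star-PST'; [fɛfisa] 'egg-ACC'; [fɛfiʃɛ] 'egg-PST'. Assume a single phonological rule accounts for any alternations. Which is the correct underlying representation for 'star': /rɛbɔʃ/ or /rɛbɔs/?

The stem for 'star' ends in [s] in [rɛbɔsa] but [ʃ] in [rɛbɔʃɛ].
The stem 'bird' ([lufusa], [lufusɛ]) shows [s] unchanged in both environments, so [s] cannot be basic with [ʃ] derived before the PST suffix.
The underlying segment must be /ʃ/; palato-alveolar /ʃ/ becomes [s] when no front vowel follows, yielding [s] there.

/rɛbɔʃ/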